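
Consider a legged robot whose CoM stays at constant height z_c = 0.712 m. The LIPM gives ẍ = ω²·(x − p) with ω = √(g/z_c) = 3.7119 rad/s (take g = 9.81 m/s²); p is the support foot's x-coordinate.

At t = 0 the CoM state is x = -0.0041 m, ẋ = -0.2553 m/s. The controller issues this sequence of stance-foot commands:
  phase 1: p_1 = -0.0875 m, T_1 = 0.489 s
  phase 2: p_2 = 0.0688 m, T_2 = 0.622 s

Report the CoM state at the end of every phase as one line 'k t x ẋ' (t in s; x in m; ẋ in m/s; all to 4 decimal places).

1 0.4890 -0.0302 0.1207
2 1.1110 -0.2723 -1.2176

phase 1: p=-0.0875, T=0.489, ωT=1.815119, cosh=3.152313, sinh=2.989495; start (x,ẋ)=(-0.004100, -0.255300) → end (x,ẋ)=(-0.030211, 0.120680)
phase 2: p=0.0688, T=0.622, ωT=2.308802, cosh=5.080870, sinh=4.981490; start (x,ẋ)=(-0.030211, 0.120680) → end (x,ẋ)=(-0.272306, -1.217633)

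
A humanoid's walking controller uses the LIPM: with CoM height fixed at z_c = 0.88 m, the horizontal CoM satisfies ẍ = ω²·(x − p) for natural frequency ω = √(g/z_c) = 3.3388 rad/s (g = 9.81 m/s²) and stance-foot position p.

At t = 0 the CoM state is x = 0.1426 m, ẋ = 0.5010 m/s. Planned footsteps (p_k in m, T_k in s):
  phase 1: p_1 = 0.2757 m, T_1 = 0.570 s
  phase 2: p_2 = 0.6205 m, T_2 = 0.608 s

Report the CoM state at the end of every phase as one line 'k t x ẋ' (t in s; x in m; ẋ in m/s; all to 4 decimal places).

phase 1: p=0.2757, T=0.570, ωT=1.903116, cosh=3.427932, sinh=3.278828; start (x,ẋ)=(0.142600, 0.501000) → end (x,ẋ)=(0.311443, 0.260301)
phase 2: p=0.6205, T=0.608, ωT=2.029990, cosh=3.872675, sinh=3.741338; start (x,ẋ)=(0.311443, 0.260301) → end (x,ẋ)=(-0.284692, -2.852544)

1 0.5700 0.3114 0.2603
2 1.1780 -0.2847 -2.8525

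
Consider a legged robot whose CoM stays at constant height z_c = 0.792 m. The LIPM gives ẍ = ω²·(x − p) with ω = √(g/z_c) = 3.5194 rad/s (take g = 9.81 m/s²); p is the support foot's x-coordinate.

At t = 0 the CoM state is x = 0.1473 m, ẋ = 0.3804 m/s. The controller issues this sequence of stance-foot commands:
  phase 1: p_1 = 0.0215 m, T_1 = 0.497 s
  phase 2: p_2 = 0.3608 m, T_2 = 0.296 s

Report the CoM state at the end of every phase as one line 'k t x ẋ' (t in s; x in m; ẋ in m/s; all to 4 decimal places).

1 0.4970 0.6954 2.3610
2 0.7930 1.7263 5.2233

phase 1: p=0.0215, T=0.497, ωT=1.749142, cosh=2.961795, sinh=2.787872; start (x,ẋ)=(0.147300, 0.380400) → end (x,ẋ)=(0.695425, 2.360970)
phase 2: p=0.3608, T=0.296, ωT=1.041742, cosh=1.593495, sinh=1.240656; start (x,ẋ)=(0.695425, 2.360970) → end (x,ẋ)=(1.726311, 5.223291)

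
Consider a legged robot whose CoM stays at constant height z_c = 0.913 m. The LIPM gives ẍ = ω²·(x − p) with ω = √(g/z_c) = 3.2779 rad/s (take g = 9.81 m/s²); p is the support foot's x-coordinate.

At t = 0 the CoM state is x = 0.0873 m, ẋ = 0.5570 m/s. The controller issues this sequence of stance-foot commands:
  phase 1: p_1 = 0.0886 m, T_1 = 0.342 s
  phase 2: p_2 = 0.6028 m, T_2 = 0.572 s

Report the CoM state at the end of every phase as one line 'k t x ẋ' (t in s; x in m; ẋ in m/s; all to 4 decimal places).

1 0.3420 0.3194 0.9394
2 0.9140 0.5694 0.1770

phase 1: p=0.0886, T=0.342, ωT=1.121042, cosh=1.696994, sinh=1.371054; start (x,ẋ)=(0.087300, 0.557000) → end (x,ẋ)=(0.319372, 0.939383)
phase 2: p=0.6028, T=0.572, ωT=1.874959, cosh=3.336956, sinh=3.183595; start (x,ẋ)=(0.319372, 0.939383) → end (x,ẋ)=(0.569369, 0.176962)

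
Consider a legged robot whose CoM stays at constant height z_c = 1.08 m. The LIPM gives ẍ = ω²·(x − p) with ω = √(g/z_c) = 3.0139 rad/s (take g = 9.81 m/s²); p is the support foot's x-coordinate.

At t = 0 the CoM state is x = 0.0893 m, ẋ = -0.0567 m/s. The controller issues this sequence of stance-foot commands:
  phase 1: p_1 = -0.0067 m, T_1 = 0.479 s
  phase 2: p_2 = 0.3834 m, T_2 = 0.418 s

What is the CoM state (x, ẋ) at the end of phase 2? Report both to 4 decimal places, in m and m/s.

phase 1: p=-0.0067, T=0.479, ωT=1.443658, cosh=2.236113, sinh=2.000051; start (x,ẋ)=(0.089300, -0.056700) → end (x,ẋ)=(0.170340, 0.451896)
phase 2: p=0.3834, T=0.418, ωT=1.259810, cosh=1.904230, sinh=1.620522; start (x,ẋ)=(0.170340, 0.451896) → end (x,ẋ)=(0.220662, -0.180090)

x = 0.2207, ẋ = -0.1801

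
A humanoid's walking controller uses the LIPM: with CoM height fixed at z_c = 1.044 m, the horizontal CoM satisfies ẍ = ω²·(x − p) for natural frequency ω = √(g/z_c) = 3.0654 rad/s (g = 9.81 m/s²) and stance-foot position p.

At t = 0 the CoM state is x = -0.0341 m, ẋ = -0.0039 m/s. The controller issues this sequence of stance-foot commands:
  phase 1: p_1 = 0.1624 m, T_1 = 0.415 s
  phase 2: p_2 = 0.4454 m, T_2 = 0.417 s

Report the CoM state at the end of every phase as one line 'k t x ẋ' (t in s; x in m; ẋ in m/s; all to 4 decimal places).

phase 1: p=0.1624, T=0.415, ωT=1.272141, cosh=1.924358, sinh=1.644127; start (x,ẋ)=(-0.034100, -0.003900) → end (x,ẋ)=(-0.217828, -0.997847)
phase 2: p=0.4454, T=0.417, ωT=1.278272, cosh=1.934474, sinh=1.655956; start (x,ẋ)=(-0.217828, -0.997847) → end (x,ẋ)=(-1.376643, -5.296964)

1 0.4150 -0.2178 -0.9978
2 0.8320 -1.3766 -5.2970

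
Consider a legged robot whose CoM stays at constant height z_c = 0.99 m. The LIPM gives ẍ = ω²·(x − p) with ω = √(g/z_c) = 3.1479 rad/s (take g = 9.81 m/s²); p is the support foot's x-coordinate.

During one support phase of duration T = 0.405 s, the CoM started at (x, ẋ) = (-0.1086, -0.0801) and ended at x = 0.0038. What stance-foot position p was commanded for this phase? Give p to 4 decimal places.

ωT = 3.1479·0.405 = 1.274900; cosh(ωT) = 1.928900, sinh(ωT) = 1.649441
x(T) = p + (x₀−p)·cosh(ωT) + (ẋ₀/ω)·sinh(ωT) ⇒ p·(1 − cosh) = x(T) − x₀·cosh − (ẋ₀/ω)·sinh
numerator   = 0.0038 − (-0.1086)·1.928900 − (-0.0801/3.1479)·1.649441 = 0.255250
denominator = 1 − 1.928900 = -0.928900
p = 0.255250 / -0.928900 = -0.2748

p = -0.2748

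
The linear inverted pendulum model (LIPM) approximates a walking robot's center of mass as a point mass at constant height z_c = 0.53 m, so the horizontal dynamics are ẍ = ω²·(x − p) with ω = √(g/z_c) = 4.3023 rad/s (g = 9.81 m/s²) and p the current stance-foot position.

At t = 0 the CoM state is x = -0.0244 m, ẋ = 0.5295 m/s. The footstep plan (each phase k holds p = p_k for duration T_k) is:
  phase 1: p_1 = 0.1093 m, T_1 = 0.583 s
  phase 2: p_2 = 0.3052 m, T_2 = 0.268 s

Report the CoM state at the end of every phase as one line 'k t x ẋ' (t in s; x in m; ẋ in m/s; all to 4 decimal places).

1 0.5830 0.0336 -0.2358
2 0.8510 -0.2460 -2.0771

phase 1: p=0.1093, T=0.583, ωT=2.508241, cosh=6.182357, sinh=6.100946; start (x,ẋ)=(-0.024400, 0.529500) → end (x,ẋ)=(0.033585, -0.235813)
phase 2: p=0.3052, T=0.268, ωT=1.153016, cosh=1.741708, sinh=1.426025; start (x,ẋ)=(0.033585, -0.235813) → end (x,ẋ)=(-0.246036, -2.077127)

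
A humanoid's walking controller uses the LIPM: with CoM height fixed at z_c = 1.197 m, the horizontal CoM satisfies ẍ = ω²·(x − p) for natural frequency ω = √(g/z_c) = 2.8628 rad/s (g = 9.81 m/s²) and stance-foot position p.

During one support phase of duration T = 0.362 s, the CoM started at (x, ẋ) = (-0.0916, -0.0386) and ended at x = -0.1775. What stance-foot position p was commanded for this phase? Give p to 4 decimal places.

p = 0.0265

ωT = 2.8628·0.362 = 1.036334; cosh(ωT) = 1.586808, sinh(ωT) = 1.232055
x(T) = p + (x₀−p)·cosh(ωT) + (ẋ₀/ω)·sinh(ωT) ⇒ p·(1 − cosh) = x(T) − x₀·cosh − (ẋ₀/ω)·sinh
numerator   = -0.1775 − (-0.0916)·1.586808 − (-0.0386/2.8628)·1.232055 = -0.015536
denominator = 1 − 1.586808 = -0.586808
p = -0.015536 / -0.586808 = 0.0265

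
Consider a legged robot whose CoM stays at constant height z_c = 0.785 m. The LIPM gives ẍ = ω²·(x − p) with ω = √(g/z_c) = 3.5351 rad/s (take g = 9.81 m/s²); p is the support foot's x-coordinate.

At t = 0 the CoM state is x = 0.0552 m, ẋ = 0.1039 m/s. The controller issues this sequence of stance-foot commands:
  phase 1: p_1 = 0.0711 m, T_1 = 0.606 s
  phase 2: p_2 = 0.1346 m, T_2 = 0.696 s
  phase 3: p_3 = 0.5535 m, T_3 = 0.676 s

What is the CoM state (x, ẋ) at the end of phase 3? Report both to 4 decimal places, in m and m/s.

phase 1: p=0.0711, T=0.606, ωT=2.142271, cosh=4.318073, sinh=4.200685; start (x,ẋ)=(0.055200, 0.103900) → end (x,ẋ)=(0.125905, 0.212535)
phase 2: p=0.1346, T=0.696, ωT=2.460430, cosh=5.897620, sinh=5.812221; start (x,ẋ)=(0.125905, 0.212535) → end (x,ẋ)=(0.432758, 1.074795)
phase 3: p=0.5535, T=0.676, ωT=2.389728, cosh=5.501088, sinh=5.409433; start (x,ẋ)=(0.432758, 1.074795) → end (x,ẋ)=(1.533947, 3.603610)

x = 1.5339, ẋ = 3.6036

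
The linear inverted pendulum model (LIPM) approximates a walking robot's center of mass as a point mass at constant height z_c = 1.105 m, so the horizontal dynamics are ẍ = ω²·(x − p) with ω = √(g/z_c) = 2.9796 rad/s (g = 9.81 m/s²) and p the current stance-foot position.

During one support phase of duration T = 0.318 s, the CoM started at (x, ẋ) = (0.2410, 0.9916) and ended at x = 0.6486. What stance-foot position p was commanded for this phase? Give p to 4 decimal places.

ωT = 2.9796·0.318 = 0.947513; cosh(ωT) = 1.483495, sinh(ωT) = 1.095791
x(T) = p + (x₀−p)·cosh(ωT) + (ẋ₀/ω)·sinh(ωT) ⇒ p·(1 − cosh) = x(T) − x₀·cosh − (ẋ₀/ω)·sinh
numerator   = 0.6486 − (0.2410)·1.483495 − (0.9916/2.9796)·1.095791 = -0.073598
denominator = 1 − 1.483495 = -0.483495
p = -0.073598 / -0.483495 = 0.1522

p = 0.1522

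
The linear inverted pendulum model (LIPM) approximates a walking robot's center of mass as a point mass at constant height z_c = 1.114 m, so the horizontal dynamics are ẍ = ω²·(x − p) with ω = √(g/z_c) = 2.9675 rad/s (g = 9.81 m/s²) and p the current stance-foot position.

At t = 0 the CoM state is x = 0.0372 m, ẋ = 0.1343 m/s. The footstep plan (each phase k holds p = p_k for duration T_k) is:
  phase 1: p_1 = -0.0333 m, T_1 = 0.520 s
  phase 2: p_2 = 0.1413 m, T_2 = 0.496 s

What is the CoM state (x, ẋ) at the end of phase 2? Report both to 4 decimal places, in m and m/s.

x = 0.9215, ẋ = 2.4306

phase 1: p=-0.0333, T=0.520, ωT=1.543100, cosh=2.446395, sinh=2.232678; start (x,ẋ)=(0.037200, 0.134300) → end (x,ẋ)=(0.240215, 0.795647)
phase 2: p=0.1413, T=0.496, ωT=1.471880, cosh=2.293457, sinh=2.063963; start (x,ẋ)=(0.240215, 0.795647) → end (x,ẋ)=(0.921547, 2.430617)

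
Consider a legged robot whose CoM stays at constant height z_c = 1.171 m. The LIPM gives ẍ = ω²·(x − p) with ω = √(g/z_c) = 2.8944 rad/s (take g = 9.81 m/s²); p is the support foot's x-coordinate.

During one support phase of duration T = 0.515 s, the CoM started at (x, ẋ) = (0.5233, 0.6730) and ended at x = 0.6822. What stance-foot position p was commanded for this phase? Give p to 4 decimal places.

ωT = 2.8944·0.515 = 1.490616; cosh(ωT) = 2.332532, sinh(ωT) = 2.107298
x(T) = p + (x₀−p)·cosh(ωT) + (ẋ₀/ω)·sinh(ωT) ⇒ p·(1 − cosh) = x(T) − x₀·cosh − (ẋ₀/ω)·sinh
numerator   = 0.6822 − (0.5233)·2.332532 − (0.6730/2.8944)·2.107298 = -1.028398
denominator = 1 − 2.332532 = -1.332532
p = -1.028398 / -1.332532 = 0.7718

p = 0.7718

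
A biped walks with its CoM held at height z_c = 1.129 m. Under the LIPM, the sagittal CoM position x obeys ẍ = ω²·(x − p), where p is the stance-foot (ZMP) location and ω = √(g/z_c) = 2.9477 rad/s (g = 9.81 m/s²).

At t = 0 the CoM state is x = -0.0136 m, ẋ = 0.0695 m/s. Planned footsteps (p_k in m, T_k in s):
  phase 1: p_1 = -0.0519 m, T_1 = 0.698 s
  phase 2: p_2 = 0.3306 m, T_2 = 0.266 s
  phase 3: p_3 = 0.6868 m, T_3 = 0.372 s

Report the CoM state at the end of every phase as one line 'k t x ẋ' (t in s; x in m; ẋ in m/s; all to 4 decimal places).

1 0.6980 0.1912 0.7110
2 0.9640 0.3552 0.5847
3 1.3360 0.3988 -0.3271

phase 1: p=-0.0519, T=0.698, ωT=2.057495, cosh=3.977055, sinh=3.849282; start (x,ẋ)=(-0.013600, 0.069500) → end (x,ẋ)=(0.191178, 0.710977)
phase 2: p=0.3306, T=0.266, ωT=0.784088, cosh=1.323472, sinh=0.866937; start (x,ẋ)=(0.191178, 0.710977) → end (x,ẋ)=(0.355182, 0.584671)
phase 3: p=0.6868, T=0.372, ωT=1.096544, cosh=1.663913, sinh=1.329890; start (x,ẋ)=(0.355182, 0.584671) → end (x,ẋ)=(0.398798, -0.327138)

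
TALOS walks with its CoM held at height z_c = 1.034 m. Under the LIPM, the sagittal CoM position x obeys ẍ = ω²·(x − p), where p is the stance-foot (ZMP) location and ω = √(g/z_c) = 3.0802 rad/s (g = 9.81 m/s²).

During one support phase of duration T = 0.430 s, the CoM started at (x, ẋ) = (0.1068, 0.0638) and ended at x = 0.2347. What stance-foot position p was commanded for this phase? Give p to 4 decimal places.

ωT = 3.0802·0.430 = 1.324486; cosh(ωT) = 2.013096, sinh(ωT) = 1.747156
x(T) = p + (x₀−p)·cosh(ωT) + (ẋ₀/ω)·sinh(ωT) ⇒ p·(1 − cosh) = x(T) − x₀·cosh − (ẋ₀/ω)·sinh
numerator   = 0.2347 − (0.1068)·2.013096 − (0.0638/3.0802)·1.747156 = -0.016487
denominator = 1 − 2.013096 = -1.013096
p = -0.016487 / -1.013096 = 0.0163

p = 0.0163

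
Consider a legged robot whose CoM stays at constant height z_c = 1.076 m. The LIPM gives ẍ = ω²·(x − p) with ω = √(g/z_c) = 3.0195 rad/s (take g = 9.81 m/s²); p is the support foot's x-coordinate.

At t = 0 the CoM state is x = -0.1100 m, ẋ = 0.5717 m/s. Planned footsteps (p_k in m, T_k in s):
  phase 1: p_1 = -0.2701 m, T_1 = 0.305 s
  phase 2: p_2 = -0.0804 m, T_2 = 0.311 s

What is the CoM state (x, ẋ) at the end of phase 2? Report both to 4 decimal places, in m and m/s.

x = 0.7600, ẋ = 2.7753

phase 1: p=-0.2701, T=0.305, ωT=0.920947, cosh=1.454905, sinh=1.056764; start (x,ẋ)=(-0.110000, 0.571700) → end (x,ẋ)=(0.162914, 1.342632)
phase 2: p=-0.0804, T=0.311, ωT=0.939064, cosh=1.474291, sinh=1.083297; start (x,ẋ)=(0.162914, 1.342632) → end (x,ẋ)=(0.760007, 2.775313)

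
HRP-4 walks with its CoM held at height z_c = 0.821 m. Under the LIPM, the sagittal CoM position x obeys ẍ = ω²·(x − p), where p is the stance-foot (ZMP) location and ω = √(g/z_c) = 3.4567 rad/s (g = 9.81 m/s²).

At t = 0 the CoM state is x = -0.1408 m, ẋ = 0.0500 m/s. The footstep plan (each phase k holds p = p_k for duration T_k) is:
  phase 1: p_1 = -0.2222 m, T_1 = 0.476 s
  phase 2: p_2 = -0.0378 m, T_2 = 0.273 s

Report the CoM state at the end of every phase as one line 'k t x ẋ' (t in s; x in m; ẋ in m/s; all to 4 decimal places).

phase 1: p=-0.2222, T=0.476, ωT=1.645389, cosh=2.687982, sinh=2.495045; start (x,ẋ)=(-0.140800, 0.050000) → end (x,ẋ)=(0.032692, 0.836443)
phase 2: p=-0.0378, T=0.273, ωT=0.943679, cosh=1.479305, sinh=1.090112; start (x,ẋ)=(0.032692, 0.836443) → end (x,ẋ)=(0.330261, 1.502981)

1 0.4760 0.0327 0.8364
2 0.7490 0.3303 1.5030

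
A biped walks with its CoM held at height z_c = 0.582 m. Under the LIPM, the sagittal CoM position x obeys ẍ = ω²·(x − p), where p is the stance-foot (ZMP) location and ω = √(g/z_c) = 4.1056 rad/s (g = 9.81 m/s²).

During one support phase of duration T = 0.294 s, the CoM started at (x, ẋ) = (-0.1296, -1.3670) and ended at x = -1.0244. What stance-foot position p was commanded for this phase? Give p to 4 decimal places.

ωT = 4.1056·0.294 = 1.207046; cosh(ωT) = 1.821337, sinh(ωT) = 1.522258
x(T) = p + (x₀−p)·cosh(ωT) + (ẋ₀/ω)·sinh(ωT) ⇒ p·(1 − cosh) = x(T) − x₀·cosh − (ẋ₀/ω)·sinh
numerator   = -1.0244 − (-0.1296)·1.821337 − (-1.3670/4.1056)·1.522258 = -0.281504
denominator = 1 − 1.821337 = -0.821337
p = -0.281504 / -0.821337 = 0.3427

p = 0.3427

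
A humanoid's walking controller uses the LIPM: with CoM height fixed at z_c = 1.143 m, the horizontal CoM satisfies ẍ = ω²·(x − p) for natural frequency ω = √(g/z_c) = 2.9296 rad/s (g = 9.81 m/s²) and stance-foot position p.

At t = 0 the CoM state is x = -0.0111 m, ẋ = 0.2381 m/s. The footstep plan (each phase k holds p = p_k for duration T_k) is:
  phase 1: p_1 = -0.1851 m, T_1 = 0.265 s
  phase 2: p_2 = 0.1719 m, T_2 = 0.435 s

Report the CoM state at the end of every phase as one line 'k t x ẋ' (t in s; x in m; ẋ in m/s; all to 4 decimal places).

1 0.2650 0.1137 0.7502
2 0.7000 0.4817 1.1652

phase 1: p=-0.1851, T=0.265, ωT=0.776344, cosh=1.316798, sinh=0.856713; start (x,ẋ)=(-0.011100, 0.238100) → end (x,ẋ)=(0.113651, 0.750240)
phase 2: p=0.1719, T=0.435, ωT=1.274376, cosh=1.928037, sinh=1.648432; start (x,ẋ)=(0.113651, 0.750240) → end (x,ẋ)=(0.481740, 1.165192)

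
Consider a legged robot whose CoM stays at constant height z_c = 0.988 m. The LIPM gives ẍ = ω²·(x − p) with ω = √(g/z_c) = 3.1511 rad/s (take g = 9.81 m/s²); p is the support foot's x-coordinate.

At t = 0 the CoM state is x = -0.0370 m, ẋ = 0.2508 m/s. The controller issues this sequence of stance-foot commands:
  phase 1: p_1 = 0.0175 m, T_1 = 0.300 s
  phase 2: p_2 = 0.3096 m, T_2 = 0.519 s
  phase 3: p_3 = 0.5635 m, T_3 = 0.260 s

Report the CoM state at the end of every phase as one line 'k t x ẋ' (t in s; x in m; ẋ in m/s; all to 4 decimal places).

phase 1: p=0.0175, T=0.300, ωT=0.945330, cosh=1.481107, sinh=1.092556; start (x,ẋ)=(-0.037000, 0.250800) → end (x,ẋ)=(0.023738, 0.183832)
phase 2: p=0.3096, T=0.519, ωT=1.635421, cosh=2.663244, sinh=2.468374; start (x,ẋ)=(0.023738, 0.183832) → end (x,ẋ)=(-0.307719, -1.733876)
phase 3: p=0.5635, T=0.260, ωT=0.819286, cosh=1.354813, sinh=0.914067; start (x,ẋ)=(-0.307719, -1.733876) → end (x,ẋ)=(-1.119799, -4.858463)

1 0.3000 0.0237 0.1838
2 0.8190 -0.3077 -1.7339
3 1.0790 -1.1198 -4.8585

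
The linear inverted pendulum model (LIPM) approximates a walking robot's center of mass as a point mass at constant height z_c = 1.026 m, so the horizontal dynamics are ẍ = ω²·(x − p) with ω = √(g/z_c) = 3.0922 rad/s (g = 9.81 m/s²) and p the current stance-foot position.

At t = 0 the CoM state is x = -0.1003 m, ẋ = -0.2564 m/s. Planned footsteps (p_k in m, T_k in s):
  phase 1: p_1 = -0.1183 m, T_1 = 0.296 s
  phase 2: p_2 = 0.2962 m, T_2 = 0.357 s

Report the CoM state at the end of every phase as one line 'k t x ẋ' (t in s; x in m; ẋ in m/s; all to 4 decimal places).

1 0.2960 -0.1792 -0.3131
2 0.6530 -0.6354 -2.4970

phase 1: p=-0.1183, T=0.296, ωT=0.915291, cosh=1.448951, sinh=1.048551; start (x,ẋ)=(-0.100300, -0.256400) → end (x,ẋ)=(-0.179163, -0.313149)
phase 2: p=0.2962, T=0.357, ωT=1.103915, cosh=1.673761, sinh=1.342191; start (x,ẋ)=(-0.179163, -0.313149) → end (x,ẋ)=(-0.635369, -2.497046)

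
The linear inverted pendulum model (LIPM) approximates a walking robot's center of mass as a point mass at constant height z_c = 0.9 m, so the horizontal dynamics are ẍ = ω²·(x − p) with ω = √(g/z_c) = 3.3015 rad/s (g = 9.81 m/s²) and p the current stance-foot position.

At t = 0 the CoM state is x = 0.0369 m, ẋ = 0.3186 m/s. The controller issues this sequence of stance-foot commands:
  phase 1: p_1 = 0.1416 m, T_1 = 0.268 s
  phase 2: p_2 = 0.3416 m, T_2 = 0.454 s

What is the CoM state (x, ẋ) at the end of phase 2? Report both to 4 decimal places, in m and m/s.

x = -0.1821, ẋ = -1.5204

phase 1: p=0.1416, T=0.268, ωT=0.884802, cosh=1.417650, sinh=1.004854; start (x,ẋ)=(0.036900, 0.318600) → end (x,ẋ)=(0.090142, 0.104318)
phase 2: p=0.3416, T=0.454, ωT=1.498881, cosh=2.350028, sinh=2.126648; start (x,ẋ)=(0.090142, 0.104318) → end (x,ẋ)=(-0.182137, -1.520368)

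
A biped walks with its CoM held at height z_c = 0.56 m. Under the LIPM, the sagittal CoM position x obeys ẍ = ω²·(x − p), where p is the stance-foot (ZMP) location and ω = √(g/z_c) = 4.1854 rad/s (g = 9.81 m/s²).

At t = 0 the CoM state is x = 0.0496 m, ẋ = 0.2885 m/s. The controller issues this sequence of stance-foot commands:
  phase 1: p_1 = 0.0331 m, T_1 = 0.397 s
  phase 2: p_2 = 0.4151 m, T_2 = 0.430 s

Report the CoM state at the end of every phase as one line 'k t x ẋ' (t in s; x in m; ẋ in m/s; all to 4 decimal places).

1 0.3970 0.2531 0.9626
2 0.8270 0.5884 0.9966

phase 1: p=0.0331, T=0.397, ωT=1.661604, cosh=2.728793, sinh=2.538959; start (x,ẋ)=(0.049600, 0.288500) → end (x,ẋ)=(0.253136, 0.962595)
phase 2: p=0.4151, T=0.430, ωT=1.799722, cosh=3.106655, sinh=2.941311; start (x,ẋ)=(0.253136, 0.962595) → end (x,ẋ)=(0.588401, 0.996581)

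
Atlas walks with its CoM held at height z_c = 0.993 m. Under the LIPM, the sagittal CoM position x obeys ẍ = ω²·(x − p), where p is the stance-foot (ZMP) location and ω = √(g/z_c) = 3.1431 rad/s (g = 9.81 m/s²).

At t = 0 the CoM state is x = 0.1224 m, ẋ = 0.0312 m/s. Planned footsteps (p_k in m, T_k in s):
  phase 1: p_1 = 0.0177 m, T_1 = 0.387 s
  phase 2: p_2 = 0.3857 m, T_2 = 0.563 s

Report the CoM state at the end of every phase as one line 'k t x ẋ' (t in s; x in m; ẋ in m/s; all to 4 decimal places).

1 0.3870 0.2252 0.5638
2 0.9500 0.4121 0.2649

phase 1: p=0.0177, T=0.387, ωT=1.216380, cosh=1.835624, sinh=1.539323; start (x,ẋ)=(0.122400, 0.031200) → end (x,ẋ)=(0.225170, 0.563836)
phase 2: p=0.3857, T=0.563, ωT=1.769565, cosh=3.019354, sinh=2.848947; start (x,ẋ)=(0.225170, 0.563836) → end (x,ẋ)=(0.412071, 0.264950)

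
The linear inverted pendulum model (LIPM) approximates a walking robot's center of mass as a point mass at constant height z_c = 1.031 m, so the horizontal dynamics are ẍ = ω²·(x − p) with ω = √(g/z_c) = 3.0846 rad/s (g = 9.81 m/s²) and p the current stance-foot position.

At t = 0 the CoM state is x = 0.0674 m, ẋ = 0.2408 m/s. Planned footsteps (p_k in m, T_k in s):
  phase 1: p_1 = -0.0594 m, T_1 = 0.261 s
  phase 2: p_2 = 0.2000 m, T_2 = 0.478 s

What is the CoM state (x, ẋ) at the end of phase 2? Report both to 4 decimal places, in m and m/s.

x = 0.6072, ẋ = 1.4237

phase 1: p=-0.0594, T=0.261, ωT=0.805081, cosh=1.341964, sinh=0.894912; start (x,ẋ)=(0.067400, 0.240800) → end (x,ẋ)=(0.180623, 0.673170)
phase 2: p=0.2000, T=0.478, ωT=1.474439, cosh=2.298745, sinh=2.069838; start (x,ẋ)=(0.180623, 0.673170) → end (x,ẋ)=(0.607169, 1.423728)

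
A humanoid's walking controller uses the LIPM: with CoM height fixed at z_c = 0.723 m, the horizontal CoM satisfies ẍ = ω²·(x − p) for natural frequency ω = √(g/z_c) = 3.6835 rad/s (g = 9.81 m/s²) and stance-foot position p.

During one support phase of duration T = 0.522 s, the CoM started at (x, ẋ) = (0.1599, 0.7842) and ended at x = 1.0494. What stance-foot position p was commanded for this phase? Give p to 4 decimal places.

p = 0.0889

ωT = 3.6835·0.522 = 1.922787; cosh(ωT) = 3.493097, sinh(ωT) = 3.346898
x(T) = p + (x₀−p)·cosh(ωT) + (ẋ₀/ω)·sinh(ωT) ⇒ p·(1 − cosh) = x(T) − x₀·cosh − (ẋ₀/ω)·sinh
numerator   = 1.0494 − (0.1599)·3.493097 − (0.7842/3.6835)·3.346898 = -0.221685
denominator = 1 − 3.493097 = -2.493097
p = -0.221685 / -2.493097 = 0.0889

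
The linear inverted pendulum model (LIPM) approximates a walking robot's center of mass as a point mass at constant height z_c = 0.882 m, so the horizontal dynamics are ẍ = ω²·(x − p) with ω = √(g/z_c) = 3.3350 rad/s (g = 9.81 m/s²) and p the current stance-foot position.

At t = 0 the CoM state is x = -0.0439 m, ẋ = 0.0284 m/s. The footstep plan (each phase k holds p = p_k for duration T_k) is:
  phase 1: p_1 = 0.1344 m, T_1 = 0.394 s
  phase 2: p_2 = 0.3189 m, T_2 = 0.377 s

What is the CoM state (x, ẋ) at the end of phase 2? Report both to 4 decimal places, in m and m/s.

phase 1: p=0.1344, T=0.394, ωT=1.313990, cosh=1.994868, sinh=1.726123; start (x,ẋ)=(-0.043900, 0.028400) → end (x,ẋ)=(-0.206586, -0.969751)
phase 2: p=0.3189, T=0.377, ωT=1.257295, cosh=1.900160, sinh=1.615738; start (x,ẋ)=(-0.206586, -0.969751) → end (x,ẋ)=(-1.149431, -4.674255)

x = -1.1494, ẋ = -4.6743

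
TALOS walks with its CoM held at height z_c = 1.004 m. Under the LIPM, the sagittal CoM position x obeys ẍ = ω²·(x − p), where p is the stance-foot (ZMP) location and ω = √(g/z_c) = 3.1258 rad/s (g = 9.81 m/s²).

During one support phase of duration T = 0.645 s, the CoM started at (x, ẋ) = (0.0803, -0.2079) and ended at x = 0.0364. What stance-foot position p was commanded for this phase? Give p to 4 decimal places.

ωT = 3.1258·0.645 = 2.016141; cosh(ωT) = 3.821229, sinh(ωT) = 3.688061
x(T) = p + (x₀−p)·cosh(ωT) + (ẋ₀/ω)·sinh(ωT) ⇒ p·(1 − cosh) = x(T) − x₀·cosh − (ẋ₀/ω)·sinh
numerator   = 0.0364 − (0.0803)·3.821229 − (-0.2079/3.1258)·3.688061 = -0.025148
denominator = 1 − 3.821229 = -2.821229
p = -0.025148 / -2.821229 = 0.0089

p = 0.0089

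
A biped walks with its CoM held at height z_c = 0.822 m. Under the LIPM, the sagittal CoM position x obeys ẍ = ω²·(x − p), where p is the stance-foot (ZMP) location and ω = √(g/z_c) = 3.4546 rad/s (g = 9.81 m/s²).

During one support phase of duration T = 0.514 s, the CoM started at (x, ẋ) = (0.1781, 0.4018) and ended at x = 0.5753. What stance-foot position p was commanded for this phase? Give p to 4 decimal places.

p = 0.1468

ωT = 3.4546·0.514 = 1.775664; cosh(ωT) = 3.036787, sinh(ωT) = 2.867416
x(T) = p + (x₀−p)·cosh(ωT) + (ẋ₀/ω)·sinh(ωT) ⇒ p·(1 − cosh) = x(T) − x₀·cosh − (ẋ₀/ω)·sinh
numerator   = 0.5753 − (0.1781)·3.036787 − (0.4018/3.4546)·2.867416 = -0.299057
denominator = 1 − 3.036787 = -2.036787
p = -0.299057 / -2.036787 = 0.1468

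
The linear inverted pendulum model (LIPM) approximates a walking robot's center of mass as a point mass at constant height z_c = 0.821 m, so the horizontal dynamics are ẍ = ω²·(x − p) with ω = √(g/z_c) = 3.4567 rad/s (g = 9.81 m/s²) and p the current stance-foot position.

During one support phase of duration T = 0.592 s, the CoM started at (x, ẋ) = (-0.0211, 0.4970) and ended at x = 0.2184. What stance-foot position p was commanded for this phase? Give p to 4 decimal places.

p = 0.0837

ωT = 3.4567·0.592 = 2.046366; cosh(ωT) = 3.934465, sinh(ωT) = 3.805262
x(T) = p + (x₀−p)·cosh(ωT) + (ẋ₀/ω)·sinh(ωT) ⇒ p·(1 − cosh) = x(T) − x₀·cosh − (ẋ₀/ω)·sinh
numerator   = 0.2184 − (-0.0211)·3.934465 − (0.4970/3.4567)·3.805262 = -0.245699
denominator = 1 − 3.934465 = -2.934465
p = -0.245699 / -2.934465 = 0.0837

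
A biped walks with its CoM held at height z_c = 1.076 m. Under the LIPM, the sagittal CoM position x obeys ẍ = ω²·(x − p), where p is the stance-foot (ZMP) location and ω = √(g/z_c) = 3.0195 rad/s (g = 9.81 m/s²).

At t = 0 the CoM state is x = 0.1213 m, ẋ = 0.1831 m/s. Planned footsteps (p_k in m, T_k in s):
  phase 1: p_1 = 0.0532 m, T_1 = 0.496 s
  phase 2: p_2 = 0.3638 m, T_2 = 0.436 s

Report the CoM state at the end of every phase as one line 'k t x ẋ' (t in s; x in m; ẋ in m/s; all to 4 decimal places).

1 0.4960 0.3418 0.8665
2 0.9320 0.8167 1.6176

phase 1: p=0.0532, T=0.496, ωT=1.497672, cosh=2.347459, sinh=2.123809; start (x,ẋ)=(0.121300, 0.183100) → end (x,ẋ)=(0.341848, 0.866534)
phase 2: p=0.3638, T=0.436, ωT=1.316502, cosh=1.999211, sinh=1.731139; start (x,ẋ)=(0.341848, 0.866534) → end (x,ẋ)=(0.816715, 1.617637)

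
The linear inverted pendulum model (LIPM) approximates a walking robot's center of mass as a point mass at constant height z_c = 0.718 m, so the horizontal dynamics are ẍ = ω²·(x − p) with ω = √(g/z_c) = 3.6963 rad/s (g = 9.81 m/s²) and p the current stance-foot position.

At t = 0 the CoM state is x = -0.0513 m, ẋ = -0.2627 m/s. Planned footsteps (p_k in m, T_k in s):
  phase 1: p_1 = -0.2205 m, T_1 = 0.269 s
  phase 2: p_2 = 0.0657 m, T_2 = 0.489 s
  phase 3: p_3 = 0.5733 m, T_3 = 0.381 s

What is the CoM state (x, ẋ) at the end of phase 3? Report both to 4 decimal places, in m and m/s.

phase 1: p=-0.2205, T=0.269, ωT=0.994305, cosh=1.536413, sinh=1.166432; start (x,ẋ)=(-0.051300, -0.262700) → end (x,ẋ)=(-0.043439, 0.325887)
phase 2: p=0.0657, T=0.489, ωT=1.807491, cosh=3.129600, sinh=2.965534; start (x,ẋ)=(-0.043439, 0.325887) → end (x,ẋ)=(-0.014401, -0.176426)
phase 3: p=0.5733, T=0.381, ωT=1.408290, cosh=2.166760, sinh=1.922199; start (x,ẋ)=(-0.014401, -0.176426) → end (x,ẋ)=(-0.791855, -4.557905)

x = -0.7919, ẋ = -4.5579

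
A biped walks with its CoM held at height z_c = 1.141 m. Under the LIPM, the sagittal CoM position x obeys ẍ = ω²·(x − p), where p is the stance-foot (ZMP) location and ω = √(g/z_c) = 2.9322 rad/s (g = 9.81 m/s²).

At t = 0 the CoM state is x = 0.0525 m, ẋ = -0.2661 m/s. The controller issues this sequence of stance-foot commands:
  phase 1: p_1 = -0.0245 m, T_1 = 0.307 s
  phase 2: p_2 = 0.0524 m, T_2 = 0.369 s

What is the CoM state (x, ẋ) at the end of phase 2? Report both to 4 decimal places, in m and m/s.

x = -0.1124, ẋ = -0.4747

phase 1: p=-0.0245, T=0.307, ωT=0.900185, cosh=1.433277, sinh=1.026782; start (x,ẋ)=(0.052500, -0.266100) → end (x,ẋ)=(-0.007319, -0.149569)
phase 2: p=0.0524, T=0.369, ωT=1.081982, cosh=1.644722, sinh=1.305799; start (x,ẋ)=(-0.007319, -0.149569) → end (x,ẋ)=(-0.112429, -0.474655)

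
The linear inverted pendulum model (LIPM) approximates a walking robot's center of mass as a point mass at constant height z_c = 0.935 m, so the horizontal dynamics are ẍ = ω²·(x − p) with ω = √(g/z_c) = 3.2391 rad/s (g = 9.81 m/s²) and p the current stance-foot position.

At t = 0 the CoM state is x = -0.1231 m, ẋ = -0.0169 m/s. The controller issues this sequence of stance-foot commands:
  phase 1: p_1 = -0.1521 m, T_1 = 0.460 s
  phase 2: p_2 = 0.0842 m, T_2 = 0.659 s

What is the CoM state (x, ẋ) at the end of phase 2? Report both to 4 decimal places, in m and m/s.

phase 1: p=-0.1521, T=0.460, ωT=1.489986, cosh=2.331205, sinh=2.105829; start (x,ẋ)=(-0.123100, -0.016900) → end (x,ẋ)=(-0.095482, 0.158411)
phase 2: p=0.0842, T=0.659, ωT=2.134567, cosh=4.285840, sinh=4.167544; start (x,ẋ)=(-0.095482, 0.158411) → end (x,ẋ)=(-0.482071, -1.746621)

x = -0.4821, ẋ = -1.7466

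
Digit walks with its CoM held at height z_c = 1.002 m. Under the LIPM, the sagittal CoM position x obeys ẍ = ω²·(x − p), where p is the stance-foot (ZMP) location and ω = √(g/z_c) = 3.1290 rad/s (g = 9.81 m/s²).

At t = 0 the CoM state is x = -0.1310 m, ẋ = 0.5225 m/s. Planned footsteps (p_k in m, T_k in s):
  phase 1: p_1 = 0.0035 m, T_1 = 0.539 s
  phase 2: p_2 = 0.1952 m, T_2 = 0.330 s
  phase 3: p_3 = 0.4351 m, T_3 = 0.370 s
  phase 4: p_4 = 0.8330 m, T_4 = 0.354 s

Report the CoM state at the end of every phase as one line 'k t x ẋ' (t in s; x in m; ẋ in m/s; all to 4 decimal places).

1 0.5390 0.0633 0.3618
2 0.8690 0.1283 0.0665
3 1.2390 -0.0708 -1.2605
4 1.5930 -1.2276 -5.9298

phase 1: p=0.0035, T=0.539, ωT=1.686531, cosh=2.792937, sinh=2.607776; start (x,ẋ)=(-0.131000, 0.522500) → end (x,ẋ)=(0.063313, 0.361826)
phase 2: p=0.1952, T=0.330, ωT=1.032570, cosh=1.582182, sinh=1.226092; start (x,ẋ)=(0.063313, 0.361826) → end (x,ẋ)=(0.128311, 0.066497)
phase 3: p=0.4351, T=0.370, ωT=1.157730, cosh=1.748449, sinh=1.434251; start (x,ẋ)=(0.128311, 0.066497) → end (x,ẋ)=(-0.070825, -1.260533)
phase 4: p=0.8330, T=0.354, ωT=1.107666, cosh=1.678807, sinh=1.348478; start (x,ẋ)=(-0.070825, -1.260533) → end (x,ẋ)=(-1.227588, -5.929779)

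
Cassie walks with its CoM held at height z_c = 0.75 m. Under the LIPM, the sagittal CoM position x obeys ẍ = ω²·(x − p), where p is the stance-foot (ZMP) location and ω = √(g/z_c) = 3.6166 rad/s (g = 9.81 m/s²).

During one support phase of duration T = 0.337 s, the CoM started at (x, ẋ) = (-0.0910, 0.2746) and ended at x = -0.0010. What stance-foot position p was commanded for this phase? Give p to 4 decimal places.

ωT = 3.6166·0.337 = 1.218794; cosh(ωT) = 1.839346, sinh(ωT) = 1.543760
x(T) = p + (x₀−p)·cosh(ωT) + (ẋ₀/ω)·sinh(ωT) ⇒ p·(1 − cosh) = x(T) − x₀·cosh − (ẋ₀/ω)·sinh
numerator   = -0.0010 − (-0.0910)·1.839346 − (0.2746/3.6166)·1.543760 = 0.049166
denominator = 1 − 1.839346 = -0.839346
p = 0.049166 / -0.839346 = -0.0586

p = -0.0586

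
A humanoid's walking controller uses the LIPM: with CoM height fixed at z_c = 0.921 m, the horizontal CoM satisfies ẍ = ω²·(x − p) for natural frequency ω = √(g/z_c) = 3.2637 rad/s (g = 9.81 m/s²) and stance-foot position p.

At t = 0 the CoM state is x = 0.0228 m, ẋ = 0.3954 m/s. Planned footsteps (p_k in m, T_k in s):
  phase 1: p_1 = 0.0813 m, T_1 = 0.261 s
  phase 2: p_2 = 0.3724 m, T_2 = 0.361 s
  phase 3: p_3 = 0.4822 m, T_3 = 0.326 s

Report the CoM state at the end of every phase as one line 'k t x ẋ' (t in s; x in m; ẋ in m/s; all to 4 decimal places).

phase 1: p=0.0813, T=0.261, ωT=0.851826, cosh=1.385279, sinh=0.958643; start (x,ẋ)=(0.022800, 0.395400) → end (x,ẋ)=(0.116402, 0.364709)
phase 2: p=0.3724, T=0.361, ωT=1.178196, cosh=1.778171, sinh=1.470337; start (x,ẋ)=(0.116402, 0.364709) → end (x,ẋ)=(0.081497, -0.579955)
phase 3: p=0.4822, T=0.326, ωT=1.063966, cosh=1.621463, sinh=1.276379; start (x,ẋ)=(0.081497, -0.579955) → end (x,ẋ)=(-0.394336, -2.609590)

1 0.2610 0.1164 0.3647
2 0.6220 0.0815 -0.5800
3 0.9480 -0.3943 -2.6096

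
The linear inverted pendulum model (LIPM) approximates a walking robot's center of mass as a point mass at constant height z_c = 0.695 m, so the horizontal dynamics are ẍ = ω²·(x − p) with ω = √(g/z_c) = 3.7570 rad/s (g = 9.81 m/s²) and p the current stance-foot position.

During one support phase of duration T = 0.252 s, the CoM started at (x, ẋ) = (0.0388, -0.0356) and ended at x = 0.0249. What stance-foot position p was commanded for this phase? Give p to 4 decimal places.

p = 0.0461

ωT = 3.7570·0.252 = 0.946764; cosh(ωT) = 1.482675, sinh(ωT) = 1.094681
x(T) = p + (x₀−p)·cosh(ωT) + (ẋ₀/ω)·sinh(ωT) ⇒ p·(1 − cosh) = x(T) − x₀·cosh − (ẋ₀/ω)·sinh
numerator   = 0.0249 − (0.0388)·1.482675 − (-0.0356/3.7570)·1.094681 = -0.022255
denominator = 1 − 1.482675 = -0.482675
p = -0.022255 / -0.482675 = 0.0461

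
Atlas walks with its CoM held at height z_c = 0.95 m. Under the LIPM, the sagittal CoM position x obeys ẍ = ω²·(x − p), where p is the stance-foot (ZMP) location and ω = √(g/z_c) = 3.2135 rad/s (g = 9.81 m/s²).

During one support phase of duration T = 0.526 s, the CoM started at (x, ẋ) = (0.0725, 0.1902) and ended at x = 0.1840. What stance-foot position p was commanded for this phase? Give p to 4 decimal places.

ωT = 3.2135·0.526 = 1.690301; cosh(ωT) = 2.802788, sinh(ωT) = 2.618324
x(T) = p + (x₀−p)·cosh(ωT) + (ẋ₀/ω)·sinh(ωT) ⇒ p·(1 − cosh) = x(T) − x₀·cosh − (ẋ₀/ω)·sinh
numerator   = 0.1840 − (0.0725)·2.802788 − (0.1902/3.2135)·2.618324 = -0.174175
denominator = 1 − 2.802788 = -1.802788
p = -0.174175 / -1.802788 = 0.0966

p = 0.0966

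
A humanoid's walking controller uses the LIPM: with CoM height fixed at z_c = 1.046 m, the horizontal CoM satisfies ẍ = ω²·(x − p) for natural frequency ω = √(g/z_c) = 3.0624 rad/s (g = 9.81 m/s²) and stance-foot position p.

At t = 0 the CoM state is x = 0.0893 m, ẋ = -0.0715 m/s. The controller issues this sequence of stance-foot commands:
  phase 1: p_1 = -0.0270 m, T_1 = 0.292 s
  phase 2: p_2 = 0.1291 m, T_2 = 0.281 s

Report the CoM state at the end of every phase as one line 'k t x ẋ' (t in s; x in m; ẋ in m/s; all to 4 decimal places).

1 0.2920 0.1152 0.2606
2 0.5730 0.1923 0.3219

phase 1: p=-0.0270, T=0.292, ωT=0.894221, cosh=1.427178, sinh=1.018252; start (x,ẋ)=(0.089300, -0.071500) → end (x,ẋ)=(0.115207, 0.260614)
phase 2: p=0.1291, T=0.281, ωT=0.860534, cosh=1.393680, sinh=0.970744; start (x,ẋ)=(0.115207, 0.260614) → end (x,ẋ)=(0.192349, 0.321912)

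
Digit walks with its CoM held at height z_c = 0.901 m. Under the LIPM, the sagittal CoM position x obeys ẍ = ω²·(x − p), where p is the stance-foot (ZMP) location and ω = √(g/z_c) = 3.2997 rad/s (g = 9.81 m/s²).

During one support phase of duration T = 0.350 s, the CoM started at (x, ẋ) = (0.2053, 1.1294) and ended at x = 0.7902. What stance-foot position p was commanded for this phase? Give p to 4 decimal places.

ωT = 3.2997·0.350 = 1.154895; cosh(ωT) = 1.744390, sinh(ωT) = 1.429300
x(T) = p + (x₀−p)·cosh(ωT) + (ẋ₀/ω)·sinh(ωT) ⇒ p·(1 − cosh) = x(T) − x₀·cosh − (ẋ₀/ω)·sinh
numerator   = 0.7902 − (0.2053)·1.744390 − (1.1294/3.2997)·1.429300 = -0.057135
denominator = 1 − 1.744390 = -0.744390
p = -0.057135 / -0.744390 = 0.0768

p = 0.0768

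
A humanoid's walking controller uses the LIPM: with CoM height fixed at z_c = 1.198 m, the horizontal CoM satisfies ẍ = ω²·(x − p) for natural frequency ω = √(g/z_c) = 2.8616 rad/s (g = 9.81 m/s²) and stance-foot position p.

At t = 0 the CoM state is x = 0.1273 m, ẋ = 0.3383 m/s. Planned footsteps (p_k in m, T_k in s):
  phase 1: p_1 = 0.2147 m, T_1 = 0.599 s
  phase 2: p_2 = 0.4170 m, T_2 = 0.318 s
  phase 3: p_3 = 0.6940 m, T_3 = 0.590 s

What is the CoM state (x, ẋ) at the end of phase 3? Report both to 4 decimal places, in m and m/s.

x = -0.2995, ẋ = -2.6456

phase 1: p=0.2147, T=0.599, ωT=1.714098, cosh=2.865897, sinh=2.685771; start (x,ẋ)=(0.127300, 0.338300) → end (x,ẋ)=(0.281734, 0.297811)
phase 2: p=0.4170, T=0.318, ωT=0.909989, cosh=1.443412, sinh=1.040883; start (x,ẋ)=(0.281734, 0.297811) → end (x,ẋ)=(0.330082, 0.026962)
phase 3: p=0.6940, T=0.590, ωT=1.688344, cosh=2.797669, sinh=2.612844; start (x,ẋ)=(0.330082, 0.026962) → end (x,ẋ)=(-0.299504, -2.645554)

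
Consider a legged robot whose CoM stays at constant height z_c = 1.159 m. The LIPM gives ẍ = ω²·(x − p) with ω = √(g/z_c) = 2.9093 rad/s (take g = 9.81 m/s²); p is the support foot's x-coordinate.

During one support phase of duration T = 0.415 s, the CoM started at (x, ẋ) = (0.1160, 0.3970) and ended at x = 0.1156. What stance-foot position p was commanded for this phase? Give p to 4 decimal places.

ωT = 2.9093·0.415 = 1.207359; cosh(ωT) = 1.821814, sinh(ωT) = 1.522828
x(T) = p + (x₀−p)·cosh(ωT) + (ẋ₀/ω)·sinh(ωT) ⇒ p·(1 − cosh) = x(T) − x₀·cosh − (ẋ₀/ω)·sinh
numerator   = 0.1156 − (0.1160)·1.821814 − (0.3970/2.9093)·1.522828 = -0.303534
denominator = 1 − 1.821814 = -0.821814
p = -0.303534 / -0.821814 = 0.3693

p = 0.3693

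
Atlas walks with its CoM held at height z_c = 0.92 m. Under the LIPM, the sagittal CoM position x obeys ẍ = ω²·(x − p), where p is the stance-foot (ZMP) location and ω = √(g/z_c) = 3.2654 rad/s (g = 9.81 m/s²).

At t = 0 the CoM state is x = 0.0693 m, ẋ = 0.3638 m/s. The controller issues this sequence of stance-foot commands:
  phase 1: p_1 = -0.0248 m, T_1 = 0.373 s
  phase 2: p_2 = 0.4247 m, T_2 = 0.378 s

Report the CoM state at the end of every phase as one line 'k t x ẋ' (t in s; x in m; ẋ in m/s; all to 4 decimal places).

1 0.3730 0.3200 1.1426
2 0.7510 0.7798 1.5916

phase 1: p=-0.0248, T=0.373, ωT=1.217994, cosh=1.838112, sinh=1.542289; start (x,ẋ)=(0.069300, 0.363800) → end (x,ẋ)=(0.319994, 1.142611)
phase 2: p=0.4247, T=0.378, ωT=1.234321, cosh=1.863539, sinh=1.572507; start (x,ẋ)=(0.319994, 1.142611) → end (x,ẋ)=(0.779818, 1.591646)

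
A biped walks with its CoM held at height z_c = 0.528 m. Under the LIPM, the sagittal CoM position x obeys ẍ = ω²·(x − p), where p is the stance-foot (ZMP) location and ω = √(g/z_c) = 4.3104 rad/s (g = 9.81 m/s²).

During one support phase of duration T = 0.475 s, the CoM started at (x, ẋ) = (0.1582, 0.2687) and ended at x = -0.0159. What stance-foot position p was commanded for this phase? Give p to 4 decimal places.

ωT = 4.3104·0.475 = 2.047440; cosh(ωT) = 3.938553, sinh(ωT) = 3.809488
x(T) = p + (x₀−p)·cosh(ωT) + (ẋ₀/ω)·sinh(ωT) ⇒ p·(1 − cosh) = x(T) − x₀·cosh − (ẋ₀/ω)·sinh
numerator   = -0.0159 − (0.1582)·3.938553 − (0.2687/4.3104)·3.809488 = -0.876453
denominator = 1 − 3.938553 = -2.938553
p = -0.876453 / -2.938553 = 0.2983

p = 0.2983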